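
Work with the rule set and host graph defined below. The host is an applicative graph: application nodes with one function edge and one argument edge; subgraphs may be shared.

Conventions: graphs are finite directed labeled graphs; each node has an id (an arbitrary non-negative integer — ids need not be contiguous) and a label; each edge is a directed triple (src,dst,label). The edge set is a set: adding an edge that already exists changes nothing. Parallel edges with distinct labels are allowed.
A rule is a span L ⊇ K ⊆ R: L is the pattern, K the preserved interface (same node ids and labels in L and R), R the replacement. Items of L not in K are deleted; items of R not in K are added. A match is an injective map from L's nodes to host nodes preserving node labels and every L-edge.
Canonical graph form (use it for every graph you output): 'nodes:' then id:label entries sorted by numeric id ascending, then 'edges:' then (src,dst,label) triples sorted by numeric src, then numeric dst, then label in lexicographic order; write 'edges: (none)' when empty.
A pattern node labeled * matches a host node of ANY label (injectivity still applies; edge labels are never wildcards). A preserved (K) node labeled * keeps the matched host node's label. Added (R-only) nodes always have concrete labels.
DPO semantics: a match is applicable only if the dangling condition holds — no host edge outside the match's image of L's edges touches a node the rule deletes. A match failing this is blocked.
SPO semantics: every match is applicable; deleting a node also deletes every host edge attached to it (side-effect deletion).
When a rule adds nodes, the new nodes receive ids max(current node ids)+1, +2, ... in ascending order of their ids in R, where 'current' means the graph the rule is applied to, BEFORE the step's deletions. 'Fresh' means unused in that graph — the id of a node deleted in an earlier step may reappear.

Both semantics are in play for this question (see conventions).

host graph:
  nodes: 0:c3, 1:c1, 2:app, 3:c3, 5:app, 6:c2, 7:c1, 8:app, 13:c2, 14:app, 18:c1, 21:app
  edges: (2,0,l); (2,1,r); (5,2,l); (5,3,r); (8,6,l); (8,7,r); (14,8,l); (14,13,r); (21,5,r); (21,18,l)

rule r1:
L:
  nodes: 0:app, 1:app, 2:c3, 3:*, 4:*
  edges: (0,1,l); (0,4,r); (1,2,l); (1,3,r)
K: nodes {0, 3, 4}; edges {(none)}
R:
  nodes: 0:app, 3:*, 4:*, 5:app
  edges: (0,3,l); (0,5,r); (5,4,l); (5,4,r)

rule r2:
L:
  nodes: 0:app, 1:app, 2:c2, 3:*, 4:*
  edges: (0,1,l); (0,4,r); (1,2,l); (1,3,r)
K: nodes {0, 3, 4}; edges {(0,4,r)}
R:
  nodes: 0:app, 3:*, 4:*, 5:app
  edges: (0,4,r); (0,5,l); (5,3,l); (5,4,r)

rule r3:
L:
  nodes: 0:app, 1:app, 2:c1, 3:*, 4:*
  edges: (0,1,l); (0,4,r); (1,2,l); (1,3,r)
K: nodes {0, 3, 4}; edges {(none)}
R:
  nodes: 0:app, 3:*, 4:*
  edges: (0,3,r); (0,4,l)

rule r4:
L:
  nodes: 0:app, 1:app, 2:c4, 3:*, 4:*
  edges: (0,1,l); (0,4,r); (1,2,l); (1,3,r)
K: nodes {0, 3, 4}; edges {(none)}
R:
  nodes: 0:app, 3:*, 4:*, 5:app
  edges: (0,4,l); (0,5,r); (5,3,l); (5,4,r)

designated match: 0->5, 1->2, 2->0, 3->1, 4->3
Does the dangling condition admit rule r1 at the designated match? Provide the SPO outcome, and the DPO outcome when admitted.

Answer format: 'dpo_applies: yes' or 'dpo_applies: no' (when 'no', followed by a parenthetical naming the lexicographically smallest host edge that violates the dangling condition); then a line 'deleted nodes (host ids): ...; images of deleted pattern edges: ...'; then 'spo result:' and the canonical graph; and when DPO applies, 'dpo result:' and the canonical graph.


dpo_applies: yes
deleted nodes (host ids): 0, 2; images of deleted pattern edges: (2,0,l); (2,1,r); (5,2,l); (5,3,r)
spo result:
nodes: 1:c1, 3:c3, 5:app, 6:c2, 7:c1, 8:app, 13:c2, 14:app, 18:c1, 21:app, 22:app
edges: (5,1,l); (5,22,r); (8,6,l); (8,7,r); (14,8,l); (14,13,r); (21,5,r); (21,18,l); (22,3,l); (22,3,r)
dpo result:
nodes: 1:c1, 3:c3, 5:app, 6:c2, 7:c1, 8:app, 13:c2, 14:app, 18:c1, 21:app, 22:app
edges: (5,1,l); (5,22,r); (8,6,l); (8,7,r); (14,8,l); (14,13,r); (21,5,r); (21,18,l); (22,3,l); (22,3,r)


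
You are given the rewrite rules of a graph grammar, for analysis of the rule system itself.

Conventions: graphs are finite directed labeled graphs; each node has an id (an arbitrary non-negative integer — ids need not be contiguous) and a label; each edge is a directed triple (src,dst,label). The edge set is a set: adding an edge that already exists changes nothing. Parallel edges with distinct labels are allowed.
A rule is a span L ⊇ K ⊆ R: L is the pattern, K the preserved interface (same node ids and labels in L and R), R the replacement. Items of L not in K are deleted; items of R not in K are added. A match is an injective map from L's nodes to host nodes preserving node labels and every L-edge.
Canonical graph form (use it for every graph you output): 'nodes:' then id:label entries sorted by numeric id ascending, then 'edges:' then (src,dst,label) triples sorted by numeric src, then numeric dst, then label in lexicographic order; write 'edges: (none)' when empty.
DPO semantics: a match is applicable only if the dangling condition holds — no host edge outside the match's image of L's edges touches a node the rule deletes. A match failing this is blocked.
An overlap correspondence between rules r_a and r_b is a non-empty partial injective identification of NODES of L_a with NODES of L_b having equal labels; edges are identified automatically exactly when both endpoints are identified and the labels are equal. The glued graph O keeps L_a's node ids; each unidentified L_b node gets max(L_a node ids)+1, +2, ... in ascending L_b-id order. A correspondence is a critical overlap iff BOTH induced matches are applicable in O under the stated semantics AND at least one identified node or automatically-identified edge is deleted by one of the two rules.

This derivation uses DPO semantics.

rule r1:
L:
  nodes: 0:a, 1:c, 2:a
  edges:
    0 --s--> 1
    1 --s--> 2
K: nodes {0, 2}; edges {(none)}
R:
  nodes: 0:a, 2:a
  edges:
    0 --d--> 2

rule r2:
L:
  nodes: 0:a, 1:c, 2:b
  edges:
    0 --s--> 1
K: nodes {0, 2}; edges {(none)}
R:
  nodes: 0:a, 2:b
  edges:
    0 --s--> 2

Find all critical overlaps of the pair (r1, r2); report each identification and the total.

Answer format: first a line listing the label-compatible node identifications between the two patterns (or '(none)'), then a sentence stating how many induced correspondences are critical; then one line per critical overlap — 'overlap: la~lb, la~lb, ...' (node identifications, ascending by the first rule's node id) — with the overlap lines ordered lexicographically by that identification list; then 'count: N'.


label-compatible node identifications between L(r1) and L(r2): 0~0, 1~1, 2~0
0 of the induced correspondences are critical overlaps of r1 and r2.
count: 0


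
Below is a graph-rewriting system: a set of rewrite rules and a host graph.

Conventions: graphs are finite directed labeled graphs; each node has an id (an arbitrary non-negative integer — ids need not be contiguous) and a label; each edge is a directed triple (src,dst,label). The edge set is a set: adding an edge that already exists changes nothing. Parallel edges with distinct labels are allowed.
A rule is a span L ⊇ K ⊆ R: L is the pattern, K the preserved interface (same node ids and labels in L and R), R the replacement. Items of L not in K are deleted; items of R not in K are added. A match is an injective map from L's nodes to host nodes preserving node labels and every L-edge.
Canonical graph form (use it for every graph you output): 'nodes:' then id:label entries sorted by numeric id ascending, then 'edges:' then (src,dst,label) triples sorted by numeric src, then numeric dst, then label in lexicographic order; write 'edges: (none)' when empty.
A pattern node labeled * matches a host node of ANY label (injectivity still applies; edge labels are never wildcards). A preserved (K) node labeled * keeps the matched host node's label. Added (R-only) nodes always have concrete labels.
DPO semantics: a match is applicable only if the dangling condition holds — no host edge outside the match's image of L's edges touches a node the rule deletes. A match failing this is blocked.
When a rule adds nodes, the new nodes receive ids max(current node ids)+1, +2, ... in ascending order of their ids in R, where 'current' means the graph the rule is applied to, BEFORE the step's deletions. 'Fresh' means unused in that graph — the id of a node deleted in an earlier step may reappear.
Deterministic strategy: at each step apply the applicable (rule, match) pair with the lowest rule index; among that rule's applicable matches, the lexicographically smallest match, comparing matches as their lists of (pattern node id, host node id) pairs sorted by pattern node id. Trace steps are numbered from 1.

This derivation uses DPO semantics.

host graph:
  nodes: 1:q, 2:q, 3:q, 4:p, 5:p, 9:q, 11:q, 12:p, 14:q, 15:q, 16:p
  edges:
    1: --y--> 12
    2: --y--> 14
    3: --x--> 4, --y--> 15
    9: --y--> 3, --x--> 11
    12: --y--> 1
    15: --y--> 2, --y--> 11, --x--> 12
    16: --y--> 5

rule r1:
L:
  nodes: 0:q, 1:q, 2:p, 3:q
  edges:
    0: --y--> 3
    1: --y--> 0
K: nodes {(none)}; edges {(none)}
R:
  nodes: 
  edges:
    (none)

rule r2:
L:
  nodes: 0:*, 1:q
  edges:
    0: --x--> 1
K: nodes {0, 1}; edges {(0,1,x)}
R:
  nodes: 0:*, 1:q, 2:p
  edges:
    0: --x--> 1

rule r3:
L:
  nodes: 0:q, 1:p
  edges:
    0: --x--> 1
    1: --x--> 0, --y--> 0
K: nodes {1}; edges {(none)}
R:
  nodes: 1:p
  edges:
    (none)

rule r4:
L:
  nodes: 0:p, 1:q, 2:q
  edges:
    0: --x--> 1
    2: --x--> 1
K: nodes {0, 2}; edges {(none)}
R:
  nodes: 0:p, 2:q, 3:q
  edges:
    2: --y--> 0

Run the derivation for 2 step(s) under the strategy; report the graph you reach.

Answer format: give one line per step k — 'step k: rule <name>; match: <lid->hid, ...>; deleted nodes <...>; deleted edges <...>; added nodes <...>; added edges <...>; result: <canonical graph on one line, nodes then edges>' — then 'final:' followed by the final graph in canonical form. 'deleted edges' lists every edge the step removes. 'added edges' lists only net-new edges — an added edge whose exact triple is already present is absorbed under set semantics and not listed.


step 1: rule r2; match: 0->9, 1->11; deleted nodes (none); deleted edges (none); added nodes 17; added edges (none); result: nodes: 1:q, 2:q, 3:q, 4:p, 5:p, 9:q, 11:q, 12:p, 14:q, 15:q, 16:p, 17:p edges: (1,12,y); (2,14,y); (3,4,x); (3,15,y); (9,3,y); (9,11,x); (12,1,y); (15,2,y); (15,11,y); (15,12,x); (16,5,y)
step 2: rule r2; match: 0->9, 1->11; deleted nodes (none); deleted edges (none); added nodes 18; added edges (none); result: nodes: 1:q, 2:q, 3:q, 4:p, 5:p, 9:q, 11:q, 12:p, 14:q, 15:q, 16:p, 17:p, 18:p edges: (1,12,y); (2,14,y); (3,4,x); (3,15,y); (9,3,y); (9,11,x); (12,1,y); (15,2,y); (15,11,y); (15,12,x); (16,5,y)
final:
nodes: 1:q, 2:q, 3:q, 4:p, 5:p, 9:q, 11:q, 12:p, 14:q, 15:q, 16:p, 17:p, 18:p
edges: (1,12,y); (2,14,y); (3,4,x); (3,15,y); (9,3,y); (9,11,x); (12,1,y); (15,2,y); (15,11,y); (15,12,x); (16,5,y)


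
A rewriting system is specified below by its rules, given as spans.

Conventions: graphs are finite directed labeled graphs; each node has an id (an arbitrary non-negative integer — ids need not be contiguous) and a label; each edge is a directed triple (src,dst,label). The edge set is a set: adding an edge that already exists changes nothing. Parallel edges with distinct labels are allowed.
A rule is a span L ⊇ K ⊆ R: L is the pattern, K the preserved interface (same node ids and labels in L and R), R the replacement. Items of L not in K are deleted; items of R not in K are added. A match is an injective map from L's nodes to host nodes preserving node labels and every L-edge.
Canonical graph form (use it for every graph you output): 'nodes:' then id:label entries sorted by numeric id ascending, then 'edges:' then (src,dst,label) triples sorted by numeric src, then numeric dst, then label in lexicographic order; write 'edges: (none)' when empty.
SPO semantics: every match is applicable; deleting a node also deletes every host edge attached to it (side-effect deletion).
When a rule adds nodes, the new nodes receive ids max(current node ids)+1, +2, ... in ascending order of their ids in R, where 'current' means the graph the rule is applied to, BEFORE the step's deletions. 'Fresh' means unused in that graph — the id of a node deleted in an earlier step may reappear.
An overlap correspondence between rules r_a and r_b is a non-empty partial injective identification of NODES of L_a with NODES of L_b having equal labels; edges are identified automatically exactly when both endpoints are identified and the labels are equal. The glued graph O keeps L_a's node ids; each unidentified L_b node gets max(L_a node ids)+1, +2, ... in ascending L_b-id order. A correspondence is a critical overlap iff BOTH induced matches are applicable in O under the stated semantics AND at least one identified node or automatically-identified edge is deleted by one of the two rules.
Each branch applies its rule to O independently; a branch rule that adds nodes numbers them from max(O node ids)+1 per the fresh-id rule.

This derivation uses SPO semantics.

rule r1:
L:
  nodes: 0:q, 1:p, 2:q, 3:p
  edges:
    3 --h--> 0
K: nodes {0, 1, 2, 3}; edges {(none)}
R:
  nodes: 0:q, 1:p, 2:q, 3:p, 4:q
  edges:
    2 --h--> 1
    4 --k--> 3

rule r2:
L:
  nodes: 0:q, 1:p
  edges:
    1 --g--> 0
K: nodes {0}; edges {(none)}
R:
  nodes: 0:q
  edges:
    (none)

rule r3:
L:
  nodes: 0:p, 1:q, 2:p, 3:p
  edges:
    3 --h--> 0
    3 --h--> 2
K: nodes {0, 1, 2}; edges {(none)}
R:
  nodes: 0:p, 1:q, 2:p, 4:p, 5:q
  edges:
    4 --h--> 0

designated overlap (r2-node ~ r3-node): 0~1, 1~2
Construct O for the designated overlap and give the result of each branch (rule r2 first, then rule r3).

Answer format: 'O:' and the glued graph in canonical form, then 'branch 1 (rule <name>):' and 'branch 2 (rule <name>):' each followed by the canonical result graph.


O:
nodes: 0:q, 1:p, 2:p, 3:p
edges: (1,0,g); (3,1,h); (3,2,h)
branch 1 (rule r2):
nodes: 0:q, 2:p, 3:p
edges: (3,2,h)
branch 2 (rule r3):
nodes: 0:q, 1:p, 2:p, 4:p, 5:q
edges: (1,0,g); (4,2,h)


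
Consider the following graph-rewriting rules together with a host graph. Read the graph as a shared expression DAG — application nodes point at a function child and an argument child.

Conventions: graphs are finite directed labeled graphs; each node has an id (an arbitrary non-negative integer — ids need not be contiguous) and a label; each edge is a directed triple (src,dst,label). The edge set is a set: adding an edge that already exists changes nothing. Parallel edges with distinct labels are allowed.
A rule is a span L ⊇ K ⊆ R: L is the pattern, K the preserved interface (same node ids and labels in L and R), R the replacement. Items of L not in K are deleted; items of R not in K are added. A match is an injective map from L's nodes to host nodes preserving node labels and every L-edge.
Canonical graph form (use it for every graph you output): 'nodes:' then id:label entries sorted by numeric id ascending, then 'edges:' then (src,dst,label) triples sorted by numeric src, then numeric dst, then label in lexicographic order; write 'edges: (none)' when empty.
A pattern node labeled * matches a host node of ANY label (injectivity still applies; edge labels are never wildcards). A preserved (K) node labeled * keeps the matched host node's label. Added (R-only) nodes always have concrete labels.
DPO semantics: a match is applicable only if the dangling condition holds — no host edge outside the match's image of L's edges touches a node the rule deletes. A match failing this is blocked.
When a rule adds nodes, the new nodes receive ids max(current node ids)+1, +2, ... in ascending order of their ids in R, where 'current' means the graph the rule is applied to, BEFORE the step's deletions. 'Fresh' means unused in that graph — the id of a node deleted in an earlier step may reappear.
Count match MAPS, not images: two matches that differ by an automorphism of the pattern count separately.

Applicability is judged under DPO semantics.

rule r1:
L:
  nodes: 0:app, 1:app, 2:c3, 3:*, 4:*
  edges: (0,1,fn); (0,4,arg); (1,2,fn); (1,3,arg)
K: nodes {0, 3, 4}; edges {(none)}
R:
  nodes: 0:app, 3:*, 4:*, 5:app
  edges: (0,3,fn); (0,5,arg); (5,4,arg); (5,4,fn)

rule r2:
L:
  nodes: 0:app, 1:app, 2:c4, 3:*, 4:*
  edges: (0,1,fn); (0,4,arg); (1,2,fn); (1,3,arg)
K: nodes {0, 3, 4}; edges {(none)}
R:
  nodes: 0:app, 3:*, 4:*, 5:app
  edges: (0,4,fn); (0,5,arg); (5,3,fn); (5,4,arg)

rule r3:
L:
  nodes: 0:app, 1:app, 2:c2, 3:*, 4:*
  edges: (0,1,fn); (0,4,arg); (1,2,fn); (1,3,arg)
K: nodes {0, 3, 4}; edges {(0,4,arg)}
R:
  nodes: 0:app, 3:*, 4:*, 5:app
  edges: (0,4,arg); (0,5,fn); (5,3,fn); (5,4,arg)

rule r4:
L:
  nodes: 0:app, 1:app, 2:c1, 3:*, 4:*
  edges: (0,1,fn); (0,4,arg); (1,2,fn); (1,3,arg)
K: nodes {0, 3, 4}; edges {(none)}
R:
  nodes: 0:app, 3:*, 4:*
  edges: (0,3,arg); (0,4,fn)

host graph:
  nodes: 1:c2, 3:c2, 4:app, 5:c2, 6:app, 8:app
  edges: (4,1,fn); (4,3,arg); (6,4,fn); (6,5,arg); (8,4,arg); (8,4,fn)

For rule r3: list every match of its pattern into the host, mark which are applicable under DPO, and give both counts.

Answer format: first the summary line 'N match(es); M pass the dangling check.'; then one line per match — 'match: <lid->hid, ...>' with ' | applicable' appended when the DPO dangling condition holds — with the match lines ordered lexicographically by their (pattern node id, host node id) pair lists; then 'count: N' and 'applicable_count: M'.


1 match(es); 0 pass the dangling check.
match: 0->6, 1->4, 2->1, 3->3, 4->5
count: 1
applicable_count: 0


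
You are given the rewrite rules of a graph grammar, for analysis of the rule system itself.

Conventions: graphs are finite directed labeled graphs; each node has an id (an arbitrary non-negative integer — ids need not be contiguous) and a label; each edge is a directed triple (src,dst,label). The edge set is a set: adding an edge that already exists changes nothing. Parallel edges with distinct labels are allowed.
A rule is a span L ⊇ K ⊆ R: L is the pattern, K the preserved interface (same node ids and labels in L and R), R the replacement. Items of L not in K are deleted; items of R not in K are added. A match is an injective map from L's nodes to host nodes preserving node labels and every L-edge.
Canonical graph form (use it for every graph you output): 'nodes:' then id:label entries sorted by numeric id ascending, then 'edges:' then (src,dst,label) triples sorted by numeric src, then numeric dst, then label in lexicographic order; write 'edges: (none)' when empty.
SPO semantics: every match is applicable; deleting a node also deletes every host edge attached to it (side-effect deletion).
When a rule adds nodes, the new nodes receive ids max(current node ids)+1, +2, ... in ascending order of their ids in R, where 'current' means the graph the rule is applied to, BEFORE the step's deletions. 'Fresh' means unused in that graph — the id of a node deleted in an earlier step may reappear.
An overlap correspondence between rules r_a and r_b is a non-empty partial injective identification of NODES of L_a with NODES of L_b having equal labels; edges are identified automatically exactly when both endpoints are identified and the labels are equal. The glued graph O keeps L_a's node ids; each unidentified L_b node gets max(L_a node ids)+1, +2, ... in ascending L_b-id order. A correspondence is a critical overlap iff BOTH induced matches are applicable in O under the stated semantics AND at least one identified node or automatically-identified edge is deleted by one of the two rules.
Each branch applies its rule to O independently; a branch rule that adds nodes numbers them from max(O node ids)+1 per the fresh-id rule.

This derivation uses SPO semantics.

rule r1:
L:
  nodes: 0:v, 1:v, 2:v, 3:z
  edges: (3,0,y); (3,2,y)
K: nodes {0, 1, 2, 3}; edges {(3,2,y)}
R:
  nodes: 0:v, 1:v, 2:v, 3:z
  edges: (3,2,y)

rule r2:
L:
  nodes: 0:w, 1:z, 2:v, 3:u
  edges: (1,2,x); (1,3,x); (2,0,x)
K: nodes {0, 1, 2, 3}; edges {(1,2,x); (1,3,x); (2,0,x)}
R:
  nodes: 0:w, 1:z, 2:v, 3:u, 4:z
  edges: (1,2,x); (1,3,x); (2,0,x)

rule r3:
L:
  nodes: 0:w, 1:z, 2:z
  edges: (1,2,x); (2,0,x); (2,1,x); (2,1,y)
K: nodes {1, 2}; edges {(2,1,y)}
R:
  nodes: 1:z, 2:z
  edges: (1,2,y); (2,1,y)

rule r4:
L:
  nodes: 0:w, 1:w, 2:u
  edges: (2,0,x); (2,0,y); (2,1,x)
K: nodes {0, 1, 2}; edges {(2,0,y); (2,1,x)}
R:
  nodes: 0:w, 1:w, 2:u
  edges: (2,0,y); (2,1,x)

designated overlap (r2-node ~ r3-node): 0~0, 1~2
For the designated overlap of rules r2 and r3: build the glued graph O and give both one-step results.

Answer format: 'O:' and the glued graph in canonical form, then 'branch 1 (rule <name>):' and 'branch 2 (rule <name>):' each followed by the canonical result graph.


O:
nodes: 0:w, 1:z, 2:v, 3:u, 4:z
edges: (1,0,x); (1,2,x); (1,3,x); (1,4,x); (1,4,y); (2,0,x); (4,1,x)
branch 1 (rule r2):
nodes: 0:w, 1:z, 2:v, 3:u, 4:z, 5:z
edges: (1,0,x); (1,2,x); (1,3,x); (1,4,x); (1,4,y); (2,0,x); (4,1,x)
branch 2 (rule r3):
nodes: 1:z, 2:v, 3:u, 4:z
edges: (1,2,x); (1,3,x); (1,4,y); (4,1,y)


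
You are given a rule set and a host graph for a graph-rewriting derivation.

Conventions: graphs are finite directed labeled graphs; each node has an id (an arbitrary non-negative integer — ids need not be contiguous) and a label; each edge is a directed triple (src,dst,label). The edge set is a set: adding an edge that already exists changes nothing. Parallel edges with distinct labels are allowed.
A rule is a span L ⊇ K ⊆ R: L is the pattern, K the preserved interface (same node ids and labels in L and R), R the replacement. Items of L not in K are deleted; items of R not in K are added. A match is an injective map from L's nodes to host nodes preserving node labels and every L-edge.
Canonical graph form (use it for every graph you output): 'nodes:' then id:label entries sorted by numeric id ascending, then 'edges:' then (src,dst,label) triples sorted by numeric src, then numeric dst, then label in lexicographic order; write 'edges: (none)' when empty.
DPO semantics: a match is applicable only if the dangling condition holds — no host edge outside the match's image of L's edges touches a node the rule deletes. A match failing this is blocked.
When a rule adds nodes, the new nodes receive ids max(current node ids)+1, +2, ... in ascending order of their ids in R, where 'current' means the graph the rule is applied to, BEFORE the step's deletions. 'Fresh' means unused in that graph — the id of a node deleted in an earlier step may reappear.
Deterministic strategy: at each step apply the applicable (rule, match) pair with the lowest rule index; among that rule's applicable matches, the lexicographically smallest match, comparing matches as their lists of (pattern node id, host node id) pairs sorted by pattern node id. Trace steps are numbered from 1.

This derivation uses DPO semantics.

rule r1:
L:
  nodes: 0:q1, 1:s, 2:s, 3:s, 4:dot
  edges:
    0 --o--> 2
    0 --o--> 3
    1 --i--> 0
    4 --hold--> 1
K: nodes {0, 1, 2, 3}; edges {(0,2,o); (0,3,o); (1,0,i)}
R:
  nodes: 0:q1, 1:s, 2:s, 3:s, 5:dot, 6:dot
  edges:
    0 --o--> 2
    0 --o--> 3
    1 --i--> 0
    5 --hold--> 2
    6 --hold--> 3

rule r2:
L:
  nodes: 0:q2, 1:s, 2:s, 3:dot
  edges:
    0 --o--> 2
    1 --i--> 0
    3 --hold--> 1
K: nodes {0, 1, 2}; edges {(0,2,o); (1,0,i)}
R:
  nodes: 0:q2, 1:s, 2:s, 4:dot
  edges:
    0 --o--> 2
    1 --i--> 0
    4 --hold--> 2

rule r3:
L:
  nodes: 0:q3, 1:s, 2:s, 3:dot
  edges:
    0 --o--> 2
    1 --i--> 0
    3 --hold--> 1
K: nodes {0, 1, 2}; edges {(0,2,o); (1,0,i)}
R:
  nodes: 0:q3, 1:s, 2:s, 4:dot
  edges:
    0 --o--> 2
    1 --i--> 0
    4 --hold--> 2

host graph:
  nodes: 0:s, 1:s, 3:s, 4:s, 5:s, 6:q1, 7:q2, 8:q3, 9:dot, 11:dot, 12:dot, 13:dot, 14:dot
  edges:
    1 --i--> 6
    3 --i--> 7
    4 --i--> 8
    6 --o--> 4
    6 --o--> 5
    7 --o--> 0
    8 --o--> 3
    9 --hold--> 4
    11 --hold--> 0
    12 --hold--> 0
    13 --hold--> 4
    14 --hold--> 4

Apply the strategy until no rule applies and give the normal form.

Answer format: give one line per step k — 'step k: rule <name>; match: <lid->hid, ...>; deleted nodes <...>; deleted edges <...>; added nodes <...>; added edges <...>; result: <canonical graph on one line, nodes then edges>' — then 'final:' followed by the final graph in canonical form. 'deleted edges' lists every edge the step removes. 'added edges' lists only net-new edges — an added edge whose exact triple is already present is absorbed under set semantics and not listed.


step 1: rule r3; match: 0->8, 1->4, 2->3, 3->9; deleted nodes 9; deleted edges (9,4,hold); added nodes 15; added edges (15,3,hold); result: nodes: 0:s, 1:s, 3:s, 4:s, 5:s, 6:q1, 7:q2, 8:q3, 11:dot, 12:dot, 13:dot, 14:dot, 15:dot edges: (1,6,i); (3,7,i); (4,8,i); (6,4,o); (6,5,o); (7,0,o); (8,3,o); (11,0,hold); (12,0,hold); (13,4,hold); (14,4,hold); (15,3,hold)
step 2: rule r2; match: 0->7, 1->3, 2->0, 3->15; deleted nodes 15; deleted edges (15,3,hold); added nodes 16; added edges (16,0,hold); result: nodes: 0:s, 1:s, 3:s, 4:s, 5:s, 6:q1, 7:q2, 8:q3, 11:dot, 12:dot, 13:dot, 14:dot, 16:dot edges: (1,6,i); (3,7,i); (4,8,i); (6,4,o); (6,5,o); (7,0,o); (8,3,o); (11,0,hold); (12,0,hold); (13,4,hold); (14,4,hold); (16,0,hold)
step 3: rule r3; match: 0->8, 1->4, 2->3, 3->13; deleted nodes 13; deleted edges (13,4,hold); added nodes 17; added edges (17,3,hold); result: nodes: 0:s, 1:s, 3:s, 4:s, 5:s, 6:q1, 7:q2, 8:q3, 11:dot, 12:dot, 14:dot, 16:dot, 17:dot edges: (1,6,i); (3,7,i); (4,8,i); (6,4,o); (6,5,o); (7,0,o); (8,3,o); (11,0,hold); (12,0,hold); (14,4,hold); (16,0,hold); (17,3,hold)
step 4: rule r2; match: 0->7, 1->3, 2->0, 3->17; deleted nodes 17; deleted edges (17,3,hold); added nodes 18; added edges (18,0,hold); result: nodes: 0:s, 1:s, 3:s, 4:s, 5:s, 6:q1, 7:q2, 8:q3, 11:dot, 12:dot, 14:dot, 16:dot, 18:dot edges: (1,6,i); (3,7,i); (4,8,i); (6,4,o); (6,5,o); (7,0,o); (8,3,o); (11,0,hold); (12,0,hold); (14,4,hold); (16,0,hold); (18,0,hold)
step 5: rule r3; match: 0->8, 1->4, 2->3, 3->14; deleted nodes 14; deleted edges (14,4,hold); added nodes 19; added edges (19,3,hold); result: nodes: 0:s, 1:s, 3:s, 4:s, 5:s, 6:q1, 7:q2, 8:q3, 11:dot, 12:dot, 16:dot, 18:dot, 19:dot edges: (1,6,i); (3,7,i); (4,8,i); (6,4,o); (6,5,o); (7,0,o); (8,3,o); (11,0,hold); (12,0,hold); (16,0,hold); (18,0,hold); (19,3,hold)
step 6: rule r2; match: 0->7, 1->3, 2->0, 3->19; deleted nodes 19; deleted edges (19,3,hold); added nodes 20; added edges (20,0,hold); result: nodes: 0:s, 1:s, 3:s, 4:s, 5:s, 6:q1, 7:q2, 8:q3, 11:dot, 12:dot, 16:dot, 18:dot, 20:dot edges: (1,6,i); (3,7,i); (4,8,i); (6,4,o); (6,5,o); (7,0,o); (8,3,o); (11,0,hold); (12,0,hold); (16,0,hold); (18,0,hold); (20,0,hold)
final:
nodes: 0:s, 1:s, 3:s, 4:s, 5:s, 6:q1, 7:q2, 8:q3, 11:dot, 12:dot, 16:dot, 18:dot, 20:dot
edges: (1,6,i); (3,7,i); (4,8,i); (6,4,o); (6,5,o); (7,0,o); (8,3,o); (11,0,hold); (12,0,hold); (16,0,hold); (18,0,hold); (20,0,hold)


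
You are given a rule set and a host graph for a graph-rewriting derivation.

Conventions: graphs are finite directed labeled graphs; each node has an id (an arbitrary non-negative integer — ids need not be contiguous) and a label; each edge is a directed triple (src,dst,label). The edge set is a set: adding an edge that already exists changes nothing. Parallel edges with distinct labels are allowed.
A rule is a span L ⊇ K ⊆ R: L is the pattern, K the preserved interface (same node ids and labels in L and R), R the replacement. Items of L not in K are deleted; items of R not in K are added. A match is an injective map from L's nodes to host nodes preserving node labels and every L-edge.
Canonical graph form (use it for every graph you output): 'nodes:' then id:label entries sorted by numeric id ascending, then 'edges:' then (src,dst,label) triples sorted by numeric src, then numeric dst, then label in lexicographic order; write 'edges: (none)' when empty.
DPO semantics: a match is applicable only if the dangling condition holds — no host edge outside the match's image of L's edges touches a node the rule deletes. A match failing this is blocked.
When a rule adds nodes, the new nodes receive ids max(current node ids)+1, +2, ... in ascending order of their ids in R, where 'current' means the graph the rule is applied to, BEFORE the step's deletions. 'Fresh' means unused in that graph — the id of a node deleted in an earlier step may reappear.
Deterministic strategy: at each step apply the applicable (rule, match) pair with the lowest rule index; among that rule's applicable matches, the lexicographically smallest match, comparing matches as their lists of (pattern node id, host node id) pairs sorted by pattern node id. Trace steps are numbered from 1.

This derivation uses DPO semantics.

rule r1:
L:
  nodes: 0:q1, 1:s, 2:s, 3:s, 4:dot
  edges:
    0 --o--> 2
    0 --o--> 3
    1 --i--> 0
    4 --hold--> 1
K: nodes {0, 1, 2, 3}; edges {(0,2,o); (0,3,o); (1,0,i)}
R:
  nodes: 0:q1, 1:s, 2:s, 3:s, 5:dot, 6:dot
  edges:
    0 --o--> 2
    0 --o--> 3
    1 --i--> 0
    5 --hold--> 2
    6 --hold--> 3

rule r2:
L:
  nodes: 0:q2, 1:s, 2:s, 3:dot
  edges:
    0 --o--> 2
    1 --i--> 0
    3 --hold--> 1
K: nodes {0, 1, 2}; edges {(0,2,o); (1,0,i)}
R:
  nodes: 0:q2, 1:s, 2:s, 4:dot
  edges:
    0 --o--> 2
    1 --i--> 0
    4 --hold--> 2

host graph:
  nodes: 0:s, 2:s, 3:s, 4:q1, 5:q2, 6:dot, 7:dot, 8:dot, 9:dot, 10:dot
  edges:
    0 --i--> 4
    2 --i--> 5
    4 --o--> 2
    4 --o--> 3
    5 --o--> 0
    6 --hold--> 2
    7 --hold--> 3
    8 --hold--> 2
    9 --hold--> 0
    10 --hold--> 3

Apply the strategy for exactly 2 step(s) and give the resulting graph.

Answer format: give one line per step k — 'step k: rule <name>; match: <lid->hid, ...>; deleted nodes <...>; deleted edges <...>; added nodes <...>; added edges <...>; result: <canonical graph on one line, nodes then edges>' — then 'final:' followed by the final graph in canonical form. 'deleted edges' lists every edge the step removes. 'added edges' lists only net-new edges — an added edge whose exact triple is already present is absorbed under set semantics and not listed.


step 1: rule r1; match: 0->4, 1->0, 2->2, 3->3, 4->9; deleted nodes 9; deleted edges (9,0,hold); added nodes 11, 12; added edges (11,2,hold); (12,3,hold); result: nodes: 0:s, 2:s, 3:s, 4:q1, 5:q2, 6:dot, 7:dot, 8:dot, 10:dot, 11:dot, 12:dot edges: (0,4,i); (2,5,i); (4,2,o); (4,3,o); (5,0,o); (6,2,hold); (7,3,hold); (8,2,hold); (10,3,hold); (11,2,hold); (12,3,hold)
step 2: rule r2; match: 0->5, 1->2, 2->0, 3->6; deleted nodes 6; deleted edges (6,2,hold); added nodes 13; added edges (13,0,hold); result: nodes: 0:s, 2:s, 3:s, 4:q1, 5:q2, 7:dot, 8:dot, 10:dot, 11:dot, 12:dot, 13:dot edges: (0,4,i); (2,5,i); (4,2,o); (4,3,o); (5,0,o); (7,3,hold); (8,2,hold); (10,3,hold); (11,2,hold); (12,3,hold); (13,0,hold)
final:
nodes: 0:s, 2:s, 3:s, 4:q1, 5:q2, 7:dot, 8:dot, 10:dot, 11:dot, 12:dot, 13:dot
edges: (0,4,i); (2,5,i); (4,2,o); (4,3,o); (5,0,o); (7,3,hold); (8,2,hold); (10,3,hold); (11,2,hold); (12,3,hold); (13,0,hold)


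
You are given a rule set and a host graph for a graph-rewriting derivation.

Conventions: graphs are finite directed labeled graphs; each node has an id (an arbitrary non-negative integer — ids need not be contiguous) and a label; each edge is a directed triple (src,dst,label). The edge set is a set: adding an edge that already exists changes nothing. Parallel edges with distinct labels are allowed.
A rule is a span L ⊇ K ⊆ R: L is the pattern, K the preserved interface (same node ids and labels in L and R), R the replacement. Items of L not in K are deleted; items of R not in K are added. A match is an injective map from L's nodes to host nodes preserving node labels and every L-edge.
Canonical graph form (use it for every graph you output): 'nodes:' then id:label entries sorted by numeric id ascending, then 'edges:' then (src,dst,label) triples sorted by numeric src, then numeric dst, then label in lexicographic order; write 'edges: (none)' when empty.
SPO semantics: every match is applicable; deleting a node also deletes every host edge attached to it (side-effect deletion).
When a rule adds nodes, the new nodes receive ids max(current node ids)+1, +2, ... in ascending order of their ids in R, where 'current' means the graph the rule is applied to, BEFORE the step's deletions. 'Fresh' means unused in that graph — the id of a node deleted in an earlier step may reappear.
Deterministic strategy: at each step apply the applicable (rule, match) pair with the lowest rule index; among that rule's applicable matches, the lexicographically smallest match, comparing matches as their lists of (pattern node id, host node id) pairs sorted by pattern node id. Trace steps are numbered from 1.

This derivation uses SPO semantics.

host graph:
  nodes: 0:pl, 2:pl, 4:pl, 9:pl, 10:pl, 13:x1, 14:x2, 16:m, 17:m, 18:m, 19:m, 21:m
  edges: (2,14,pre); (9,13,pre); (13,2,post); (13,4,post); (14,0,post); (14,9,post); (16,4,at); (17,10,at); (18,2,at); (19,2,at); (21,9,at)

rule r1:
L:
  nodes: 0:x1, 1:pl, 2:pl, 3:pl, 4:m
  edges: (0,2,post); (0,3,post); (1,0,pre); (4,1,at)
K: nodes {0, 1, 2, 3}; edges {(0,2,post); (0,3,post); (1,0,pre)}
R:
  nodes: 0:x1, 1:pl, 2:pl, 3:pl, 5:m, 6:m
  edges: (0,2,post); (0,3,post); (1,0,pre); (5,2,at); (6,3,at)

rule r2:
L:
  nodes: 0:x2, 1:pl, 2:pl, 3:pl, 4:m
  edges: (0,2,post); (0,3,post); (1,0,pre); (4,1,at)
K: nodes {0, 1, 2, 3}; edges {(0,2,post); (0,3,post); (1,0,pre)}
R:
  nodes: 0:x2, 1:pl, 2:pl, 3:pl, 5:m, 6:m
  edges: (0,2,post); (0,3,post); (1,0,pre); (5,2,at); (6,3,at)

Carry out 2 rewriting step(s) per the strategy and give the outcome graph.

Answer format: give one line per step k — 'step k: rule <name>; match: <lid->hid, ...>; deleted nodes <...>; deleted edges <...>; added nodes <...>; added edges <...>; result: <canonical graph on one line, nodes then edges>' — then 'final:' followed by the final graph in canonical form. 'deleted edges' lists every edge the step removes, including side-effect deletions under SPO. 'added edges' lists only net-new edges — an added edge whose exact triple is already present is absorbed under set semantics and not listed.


step 1: rule r1; match: 0->13, 1->9, 2->2, 3->4, 4->21; deleted nodes 21; deleted edges (21,9,at); added nodes 22, 23; added edges (22,2,at); (23,4,at); result: nodes: 0:pl, 2:pl, 4:pl, 9:pl, 10:pl, 13:x1, 14:x2, 16:m, 17:m, 18:m, 19:m, 22:m, 23:m edges: (2,14,pre); (9,13,pre); (13,2,post); (13,4,post); (14,0,post); (14,9,post); (16,4,at); (17,10,at); (18,2,at); (19,2,at); (22,2,at); (23,4,at)
step 2: rule r2; match: 0->14, 1->2, 2->0, 3->9, 4->18; deleted nodes 18; deleted edges (18,2,at); added nodes 24, 25; added edges (24,0,at); (25,9,at); result: nodes: 0:pl, 2:pl, 4:pl, 9:pl, 10:pl, 13:x1, 14:x2, 16:m, 17:m, 19:m, 22:m, 23:m, 24:m, 25:m edges: (2,14,pre); (9,13,pre); (13,2,post); (13,4,post); (14,0,post); (14,9,post); (16,4,at); (17,10,at); (19,2,at); (22,2,at); (23,4,at); (24,0,at); (25,9,at)
final:
nodes: 0:pl, 2:pl, 4:pl, 9:pl, 10:pl, 13:x1, 14:x2, 16:m, 17:m, 19:m, 22:m, 23:m, 24:m, 25:m
edges: (2,14,pre); (9,13,pre); (13,2,post); (13,4,post); (14,0,post); (14,9,post); (16,4,at); (17,10,at); (19,2,at); (22,2,at); (23,4,at); (24,0,at); (25,9,at)


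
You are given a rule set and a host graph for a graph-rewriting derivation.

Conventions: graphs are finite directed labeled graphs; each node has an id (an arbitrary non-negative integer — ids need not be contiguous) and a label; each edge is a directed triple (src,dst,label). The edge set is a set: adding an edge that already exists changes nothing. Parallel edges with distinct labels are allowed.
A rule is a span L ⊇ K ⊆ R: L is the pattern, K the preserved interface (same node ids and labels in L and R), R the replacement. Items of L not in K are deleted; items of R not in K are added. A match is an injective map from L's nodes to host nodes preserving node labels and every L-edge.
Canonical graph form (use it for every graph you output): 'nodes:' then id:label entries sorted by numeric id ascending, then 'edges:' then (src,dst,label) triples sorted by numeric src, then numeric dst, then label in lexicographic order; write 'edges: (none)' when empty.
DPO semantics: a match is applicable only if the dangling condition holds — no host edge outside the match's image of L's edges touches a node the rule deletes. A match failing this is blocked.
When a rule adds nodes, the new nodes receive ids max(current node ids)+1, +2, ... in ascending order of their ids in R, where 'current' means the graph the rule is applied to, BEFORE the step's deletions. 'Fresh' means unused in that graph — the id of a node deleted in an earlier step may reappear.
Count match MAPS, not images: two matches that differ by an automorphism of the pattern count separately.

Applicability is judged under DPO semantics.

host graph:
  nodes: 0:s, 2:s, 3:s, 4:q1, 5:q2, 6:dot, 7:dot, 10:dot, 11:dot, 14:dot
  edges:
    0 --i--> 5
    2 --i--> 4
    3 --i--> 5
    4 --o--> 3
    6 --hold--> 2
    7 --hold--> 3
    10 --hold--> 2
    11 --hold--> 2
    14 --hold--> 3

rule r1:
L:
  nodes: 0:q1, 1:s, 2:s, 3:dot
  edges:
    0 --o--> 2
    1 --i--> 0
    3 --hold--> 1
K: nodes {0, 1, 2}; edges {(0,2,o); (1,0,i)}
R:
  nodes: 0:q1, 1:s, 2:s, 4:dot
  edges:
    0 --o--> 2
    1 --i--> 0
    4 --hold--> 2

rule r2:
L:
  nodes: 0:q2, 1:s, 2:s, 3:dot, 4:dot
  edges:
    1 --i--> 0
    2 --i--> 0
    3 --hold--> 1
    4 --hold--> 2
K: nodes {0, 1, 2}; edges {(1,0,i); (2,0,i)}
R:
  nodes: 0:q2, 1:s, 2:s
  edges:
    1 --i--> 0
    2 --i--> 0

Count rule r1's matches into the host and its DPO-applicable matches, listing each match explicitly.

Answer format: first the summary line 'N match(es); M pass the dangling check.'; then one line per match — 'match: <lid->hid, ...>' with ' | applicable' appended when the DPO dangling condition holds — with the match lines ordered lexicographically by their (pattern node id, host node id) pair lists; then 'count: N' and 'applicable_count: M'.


3 match(es); 3 pass the dangling check.
match: 0->4, 1->2, 2->3, 3->6 | applicable
match: 0->4, 1->2, 2->3, 3->10 | applicable
match: 0->4, 1->2, 2->3, 3->11 | applicable
count: 3
applicable_count: 3


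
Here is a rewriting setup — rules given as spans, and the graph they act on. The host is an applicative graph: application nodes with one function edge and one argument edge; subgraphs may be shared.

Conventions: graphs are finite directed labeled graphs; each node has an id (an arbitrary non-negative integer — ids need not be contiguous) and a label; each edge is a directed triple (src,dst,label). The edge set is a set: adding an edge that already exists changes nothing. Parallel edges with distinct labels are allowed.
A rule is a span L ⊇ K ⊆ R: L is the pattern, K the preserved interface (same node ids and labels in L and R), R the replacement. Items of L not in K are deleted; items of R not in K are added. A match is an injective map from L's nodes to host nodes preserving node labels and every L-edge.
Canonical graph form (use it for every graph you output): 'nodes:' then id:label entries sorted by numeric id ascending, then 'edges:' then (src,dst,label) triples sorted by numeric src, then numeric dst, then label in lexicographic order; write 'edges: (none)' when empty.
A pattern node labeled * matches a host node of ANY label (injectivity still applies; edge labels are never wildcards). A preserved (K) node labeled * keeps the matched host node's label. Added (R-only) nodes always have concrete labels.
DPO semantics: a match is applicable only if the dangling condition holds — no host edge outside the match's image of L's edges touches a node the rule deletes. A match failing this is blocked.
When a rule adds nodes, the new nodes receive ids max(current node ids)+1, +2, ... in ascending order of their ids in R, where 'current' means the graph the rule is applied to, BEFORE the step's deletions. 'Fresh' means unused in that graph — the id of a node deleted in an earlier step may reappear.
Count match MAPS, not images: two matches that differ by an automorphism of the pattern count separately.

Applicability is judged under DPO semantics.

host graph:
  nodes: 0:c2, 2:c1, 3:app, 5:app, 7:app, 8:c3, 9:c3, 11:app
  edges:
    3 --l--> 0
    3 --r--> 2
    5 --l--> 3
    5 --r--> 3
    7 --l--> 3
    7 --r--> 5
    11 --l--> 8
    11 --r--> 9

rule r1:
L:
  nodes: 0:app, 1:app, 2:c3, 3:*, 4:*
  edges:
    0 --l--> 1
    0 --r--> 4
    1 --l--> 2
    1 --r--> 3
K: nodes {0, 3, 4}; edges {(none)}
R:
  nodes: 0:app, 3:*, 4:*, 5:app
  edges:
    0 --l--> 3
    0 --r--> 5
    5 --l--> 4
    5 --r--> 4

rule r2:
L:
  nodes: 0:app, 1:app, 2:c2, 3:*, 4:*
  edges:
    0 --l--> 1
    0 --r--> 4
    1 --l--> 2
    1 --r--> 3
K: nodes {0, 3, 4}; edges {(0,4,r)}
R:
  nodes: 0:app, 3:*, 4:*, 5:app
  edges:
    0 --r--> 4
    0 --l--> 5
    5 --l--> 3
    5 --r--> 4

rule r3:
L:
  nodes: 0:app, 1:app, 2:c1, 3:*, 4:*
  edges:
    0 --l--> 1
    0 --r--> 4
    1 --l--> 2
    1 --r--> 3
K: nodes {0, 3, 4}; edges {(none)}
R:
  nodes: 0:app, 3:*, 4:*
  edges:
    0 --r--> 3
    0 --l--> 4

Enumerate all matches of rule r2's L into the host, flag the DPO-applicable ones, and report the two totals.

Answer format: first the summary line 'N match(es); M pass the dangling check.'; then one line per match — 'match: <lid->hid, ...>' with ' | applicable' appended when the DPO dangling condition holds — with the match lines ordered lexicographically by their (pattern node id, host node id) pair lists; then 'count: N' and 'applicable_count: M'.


1 match(es); 0 pass the dangling check.
match: 0->7, 1->3, 2->0, 3->2, 4->5
count: 1
applicable_count: 0
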